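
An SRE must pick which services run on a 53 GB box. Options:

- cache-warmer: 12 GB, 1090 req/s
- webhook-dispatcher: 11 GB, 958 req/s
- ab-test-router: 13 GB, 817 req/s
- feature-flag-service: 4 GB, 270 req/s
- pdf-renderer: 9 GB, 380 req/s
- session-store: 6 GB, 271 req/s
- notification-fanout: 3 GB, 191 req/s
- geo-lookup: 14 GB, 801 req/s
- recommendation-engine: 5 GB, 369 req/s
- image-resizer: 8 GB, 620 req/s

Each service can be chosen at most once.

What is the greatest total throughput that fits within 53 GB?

4124

Taking the top-ratio services first gives cache-warmer + webhook-dispatcher + feature-flag-service + session-store + notification-fanout + recommendation-engine + image-resizer for 3769 (49 GB).
Replace session-store and notification-fanout with ab-test-router: the trade gains 355 net, giving 4124 at 53 GB.
That's the maximum — no swap from here does better than 4124.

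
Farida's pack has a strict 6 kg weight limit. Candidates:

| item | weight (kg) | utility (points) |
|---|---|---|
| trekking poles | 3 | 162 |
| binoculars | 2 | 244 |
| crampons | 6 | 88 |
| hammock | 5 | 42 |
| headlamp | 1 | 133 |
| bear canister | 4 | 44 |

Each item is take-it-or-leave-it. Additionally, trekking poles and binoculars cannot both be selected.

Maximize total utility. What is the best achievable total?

377

Ranking by ratio (utility/kg): headlamp 133.00, binoculars 122.00, trekking poles 54.00, crampons 14.67.
Taking binoculars + headlamp: 3 kg used, 377 in utility.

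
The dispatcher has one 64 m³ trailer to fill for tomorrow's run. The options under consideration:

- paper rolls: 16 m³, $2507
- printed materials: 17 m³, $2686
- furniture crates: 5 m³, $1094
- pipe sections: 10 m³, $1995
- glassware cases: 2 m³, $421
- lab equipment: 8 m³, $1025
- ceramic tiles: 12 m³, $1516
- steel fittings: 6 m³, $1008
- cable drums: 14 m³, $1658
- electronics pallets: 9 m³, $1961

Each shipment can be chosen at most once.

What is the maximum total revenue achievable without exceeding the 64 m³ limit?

11251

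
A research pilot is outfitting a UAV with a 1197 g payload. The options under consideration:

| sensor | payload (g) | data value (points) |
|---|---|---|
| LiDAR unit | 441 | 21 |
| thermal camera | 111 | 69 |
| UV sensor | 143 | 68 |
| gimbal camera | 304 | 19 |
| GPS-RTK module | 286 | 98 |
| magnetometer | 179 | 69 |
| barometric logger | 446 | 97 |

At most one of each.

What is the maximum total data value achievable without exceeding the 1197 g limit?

401

Ranking by ratio (data value/g): thermal camera 0.62, UV sensor 0.48, magnetometer 0.39.
Best packing: thermal camera + UV sensor + GPS-RTK module + magnetometer + barometric logger — 1165 g, 401 total.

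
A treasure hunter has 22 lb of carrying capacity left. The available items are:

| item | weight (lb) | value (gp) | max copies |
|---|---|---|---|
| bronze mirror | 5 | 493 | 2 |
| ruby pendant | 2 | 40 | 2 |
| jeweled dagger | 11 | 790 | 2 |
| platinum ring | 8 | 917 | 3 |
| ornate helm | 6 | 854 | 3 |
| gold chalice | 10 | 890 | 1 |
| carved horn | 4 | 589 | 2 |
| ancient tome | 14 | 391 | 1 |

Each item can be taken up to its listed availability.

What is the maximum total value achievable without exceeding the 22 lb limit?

3151

A density-first pass picks ruby pendant + 2×ornate helm + 2×carved horn — 2926 at 22 lb.
Replace ruby pendant and carved horn with ornate helm: the trade gains 225 net, giving 3151 at 22 lb.
That's the maximum — no swap from here does better than 3151.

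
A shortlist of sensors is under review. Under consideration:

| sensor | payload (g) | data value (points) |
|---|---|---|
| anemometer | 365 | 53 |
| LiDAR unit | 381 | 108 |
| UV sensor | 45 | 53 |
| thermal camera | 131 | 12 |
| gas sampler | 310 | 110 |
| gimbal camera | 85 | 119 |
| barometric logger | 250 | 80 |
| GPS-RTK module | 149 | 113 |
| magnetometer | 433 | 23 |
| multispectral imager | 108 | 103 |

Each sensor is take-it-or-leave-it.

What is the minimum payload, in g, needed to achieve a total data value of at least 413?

Look for the lowest-payload combination reaching 413.
gimbal camera + barometric logger + GPS-RTK module + multispectral imager reaches 415 using 592 g.
Below 592 g the best achievable stays under 413.

592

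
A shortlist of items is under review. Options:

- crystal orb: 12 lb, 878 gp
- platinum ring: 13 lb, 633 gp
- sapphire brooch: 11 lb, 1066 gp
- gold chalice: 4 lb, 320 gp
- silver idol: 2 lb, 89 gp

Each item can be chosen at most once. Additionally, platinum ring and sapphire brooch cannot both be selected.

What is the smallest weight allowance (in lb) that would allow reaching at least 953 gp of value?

11

Look for the lowest-weight combination reaching 953.
sapphire brooch reaches 1066 using 11 lb.
Any bundle with less than 11 lb falls short of 953.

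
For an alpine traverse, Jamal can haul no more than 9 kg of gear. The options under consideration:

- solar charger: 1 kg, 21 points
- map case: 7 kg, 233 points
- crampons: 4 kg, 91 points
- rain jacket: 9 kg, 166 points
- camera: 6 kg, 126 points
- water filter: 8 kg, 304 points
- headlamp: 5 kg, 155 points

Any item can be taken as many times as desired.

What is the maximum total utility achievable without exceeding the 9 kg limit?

Solar charger + water filter uses 9 of the 9 kg and totals 325.
That's the maximum — no swap from here does better than 325.

325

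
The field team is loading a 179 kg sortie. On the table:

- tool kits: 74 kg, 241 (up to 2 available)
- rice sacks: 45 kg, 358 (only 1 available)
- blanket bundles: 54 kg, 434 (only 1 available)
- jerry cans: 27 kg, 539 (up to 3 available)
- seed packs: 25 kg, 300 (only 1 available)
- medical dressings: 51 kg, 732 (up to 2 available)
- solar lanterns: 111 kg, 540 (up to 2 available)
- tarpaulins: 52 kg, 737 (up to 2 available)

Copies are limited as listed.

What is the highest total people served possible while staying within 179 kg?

2712

The ratio heuristic lands on 3×jerry cans + seed packs + medical dressings (2649) but leaves 22 kg idle.
The 76 kg tied up in seed packs and medical dressings is better spent on rice sacks + tarpaulins — total rises to 2712 (178 kg).
That's the maximum — no swap from here does better than 2712.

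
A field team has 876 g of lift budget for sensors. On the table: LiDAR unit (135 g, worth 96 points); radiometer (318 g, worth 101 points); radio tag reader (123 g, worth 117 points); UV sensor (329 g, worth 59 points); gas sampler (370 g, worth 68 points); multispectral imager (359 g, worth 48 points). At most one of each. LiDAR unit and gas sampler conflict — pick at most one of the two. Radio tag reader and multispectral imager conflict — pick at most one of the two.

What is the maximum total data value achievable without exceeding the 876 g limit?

The ratio ordering already packs tightly: LiDAR unit + radiometer + radio tag reader, 576 g, 314.
Nothing else feasible within 876 g beats 314.

314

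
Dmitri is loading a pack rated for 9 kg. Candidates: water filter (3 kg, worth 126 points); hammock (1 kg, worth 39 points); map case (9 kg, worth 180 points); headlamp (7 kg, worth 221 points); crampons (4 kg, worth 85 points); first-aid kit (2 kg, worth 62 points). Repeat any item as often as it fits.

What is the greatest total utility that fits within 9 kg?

Taking 3×water filter: 9 kg used, 378 in utility.
That's the maximum — no swap from here does better than 378.

378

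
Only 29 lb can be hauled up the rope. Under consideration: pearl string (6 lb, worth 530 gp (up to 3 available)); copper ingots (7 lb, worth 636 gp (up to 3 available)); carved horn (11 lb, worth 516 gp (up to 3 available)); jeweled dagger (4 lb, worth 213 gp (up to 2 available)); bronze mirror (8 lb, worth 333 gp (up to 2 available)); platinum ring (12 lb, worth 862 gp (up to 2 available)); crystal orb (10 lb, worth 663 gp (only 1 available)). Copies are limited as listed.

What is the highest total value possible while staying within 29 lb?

The ratio heuristic lands on pearl string + 3×copper ingots (2438) but leaves 2 lb idle.
Replace 2×copper ingots with 2×pearl string + jeweled dagger: the trade gains 1 net, giving 2439 at 29 lb.
Nothing else within 29 lb beats 2439.

2439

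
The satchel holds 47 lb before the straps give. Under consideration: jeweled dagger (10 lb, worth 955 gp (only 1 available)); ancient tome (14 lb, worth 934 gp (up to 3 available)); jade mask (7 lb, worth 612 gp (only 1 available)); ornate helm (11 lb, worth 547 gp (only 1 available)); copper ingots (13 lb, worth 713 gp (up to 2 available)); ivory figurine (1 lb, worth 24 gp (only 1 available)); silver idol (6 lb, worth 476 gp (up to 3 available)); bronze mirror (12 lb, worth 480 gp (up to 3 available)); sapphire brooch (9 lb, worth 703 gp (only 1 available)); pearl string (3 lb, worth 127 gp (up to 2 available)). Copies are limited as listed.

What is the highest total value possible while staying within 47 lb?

3825

The ratio ordering already packs tightly: jeweled dagger + jade mask + 3×silver idol + sapphire brooch + pearl string, 47 lb, 3825.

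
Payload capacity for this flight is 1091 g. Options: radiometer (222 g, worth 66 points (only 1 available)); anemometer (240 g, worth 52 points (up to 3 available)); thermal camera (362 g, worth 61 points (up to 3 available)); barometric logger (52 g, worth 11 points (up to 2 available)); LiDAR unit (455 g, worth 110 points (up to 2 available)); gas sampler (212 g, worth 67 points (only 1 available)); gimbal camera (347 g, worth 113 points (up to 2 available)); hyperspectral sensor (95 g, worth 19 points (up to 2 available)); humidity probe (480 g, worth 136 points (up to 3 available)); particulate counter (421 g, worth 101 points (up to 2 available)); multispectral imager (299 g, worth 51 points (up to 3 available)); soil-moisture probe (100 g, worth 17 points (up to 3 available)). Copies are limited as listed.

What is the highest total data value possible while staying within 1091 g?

327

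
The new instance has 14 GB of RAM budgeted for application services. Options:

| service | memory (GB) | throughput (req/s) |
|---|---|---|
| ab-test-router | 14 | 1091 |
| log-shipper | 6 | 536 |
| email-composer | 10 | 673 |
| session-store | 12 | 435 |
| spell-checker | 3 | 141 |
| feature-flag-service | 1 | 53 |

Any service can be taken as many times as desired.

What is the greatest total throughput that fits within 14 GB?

1178

2×log-shipper + 2×feature-flag-service uses 14 of the 14 GB and totals 1178.
Nothing else within 14 GB beats 1178.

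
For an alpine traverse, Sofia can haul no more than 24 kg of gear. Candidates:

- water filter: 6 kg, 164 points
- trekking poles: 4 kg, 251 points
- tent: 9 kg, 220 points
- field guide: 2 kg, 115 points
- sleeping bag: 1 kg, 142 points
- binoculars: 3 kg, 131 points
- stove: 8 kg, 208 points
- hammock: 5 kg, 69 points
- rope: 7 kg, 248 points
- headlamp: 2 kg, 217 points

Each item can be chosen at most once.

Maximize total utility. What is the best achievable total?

1181

Ranking by ratio (utility/kg): sleeping bag 142.00, headlamp 108.50, trekking poles 62.75, field guide 57.50.
Greedy by ratio would take trekking poles + field guide + sleeping bag + binoculars + hammock + rope + headlamp: 24 kg used, total 1173.
The 8 kg tied up in binoculars and hammock is better spent on stove — total rises to 1181 (24 kg).
Nothing else within 24 kg beats 1181.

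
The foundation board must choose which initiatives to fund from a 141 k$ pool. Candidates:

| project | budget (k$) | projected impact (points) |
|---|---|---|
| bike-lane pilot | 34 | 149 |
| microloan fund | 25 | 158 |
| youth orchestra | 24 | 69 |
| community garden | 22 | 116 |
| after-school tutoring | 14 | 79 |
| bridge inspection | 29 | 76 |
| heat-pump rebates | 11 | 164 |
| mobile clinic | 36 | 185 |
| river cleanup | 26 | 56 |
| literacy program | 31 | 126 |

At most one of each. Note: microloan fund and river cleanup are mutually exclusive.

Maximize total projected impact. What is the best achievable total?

By projected impact per k$: heat-pump rebates 14.91, microloan fund 6.32, after-school tutoring 5.64, community garden 5.27 lead.
The ratio ordering already packs tightly: microloan fund + community garden + after-school tutoring + heat-pump rebates + mobile clinic + literacy program, 139 k$, 828.
Every other selection either busts 141 k$ or breaks a pairing rule or fails to beat 828.

828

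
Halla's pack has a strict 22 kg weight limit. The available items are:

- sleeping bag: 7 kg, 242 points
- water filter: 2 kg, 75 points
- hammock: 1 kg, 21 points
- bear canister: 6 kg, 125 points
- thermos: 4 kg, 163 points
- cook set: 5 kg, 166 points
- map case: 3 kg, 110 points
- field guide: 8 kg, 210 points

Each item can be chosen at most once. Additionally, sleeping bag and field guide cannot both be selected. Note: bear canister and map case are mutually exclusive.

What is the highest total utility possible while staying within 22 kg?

Taking sleeping bag + water filter + hammock + thermos + cook set + map case: 22 kg used, 777 in utility.

777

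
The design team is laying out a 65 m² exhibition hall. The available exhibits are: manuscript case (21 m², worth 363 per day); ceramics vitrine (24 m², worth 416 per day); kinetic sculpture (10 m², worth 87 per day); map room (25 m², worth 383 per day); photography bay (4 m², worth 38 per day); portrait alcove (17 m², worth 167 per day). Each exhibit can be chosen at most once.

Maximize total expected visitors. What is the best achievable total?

946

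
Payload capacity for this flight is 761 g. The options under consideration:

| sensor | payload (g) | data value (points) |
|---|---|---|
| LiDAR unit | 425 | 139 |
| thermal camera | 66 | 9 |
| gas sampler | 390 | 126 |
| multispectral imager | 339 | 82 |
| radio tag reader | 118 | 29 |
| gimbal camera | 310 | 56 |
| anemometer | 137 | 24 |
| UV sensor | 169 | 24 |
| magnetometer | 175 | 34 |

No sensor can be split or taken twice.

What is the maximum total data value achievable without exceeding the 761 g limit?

A density-first pass picks LiDAR unit + radio tag reader + magnetometer — 202 at 718 g.
Using the slack differently, gas sampler + multispectral imager comes to 208 at 729 g.
The spare 32 g is too small for any remaining sensor, and no exchange beats 208.

208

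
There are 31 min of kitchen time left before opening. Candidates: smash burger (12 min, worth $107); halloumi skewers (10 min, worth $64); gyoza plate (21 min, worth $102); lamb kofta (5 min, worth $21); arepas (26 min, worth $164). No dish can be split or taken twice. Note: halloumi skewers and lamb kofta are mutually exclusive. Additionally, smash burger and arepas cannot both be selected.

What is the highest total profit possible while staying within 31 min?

185

By profit per min: smash burger 8.92, halloumi skewers 6.40, arepas 6.31, gyoza plate 4.86 lead.
Taking lamb kofta + arepas: 31 min used, 185 in profit.
Next best is smash burger + halloumi skewers at 171 (22 min) — short by 14.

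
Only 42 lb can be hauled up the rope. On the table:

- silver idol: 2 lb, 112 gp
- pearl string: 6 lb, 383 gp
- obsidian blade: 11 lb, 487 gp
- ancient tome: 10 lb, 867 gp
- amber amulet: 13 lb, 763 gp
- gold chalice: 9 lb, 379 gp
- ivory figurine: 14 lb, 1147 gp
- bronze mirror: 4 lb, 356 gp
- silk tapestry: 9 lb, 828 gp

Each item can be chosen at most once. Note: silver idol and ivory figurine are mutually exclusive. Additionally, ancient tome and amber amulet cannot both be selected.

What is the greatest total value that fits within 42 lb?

3225

By value per lb: silk tapestry 92.00, bronze mirror 89.00, ancient tome 86.70, ivory figurine 81.93 lead.
Taking pearl string + ancient tome + ivory figurine + silk tapestry: 39 lb used, 3225 in value.
No other feasible combination exceeds 3225.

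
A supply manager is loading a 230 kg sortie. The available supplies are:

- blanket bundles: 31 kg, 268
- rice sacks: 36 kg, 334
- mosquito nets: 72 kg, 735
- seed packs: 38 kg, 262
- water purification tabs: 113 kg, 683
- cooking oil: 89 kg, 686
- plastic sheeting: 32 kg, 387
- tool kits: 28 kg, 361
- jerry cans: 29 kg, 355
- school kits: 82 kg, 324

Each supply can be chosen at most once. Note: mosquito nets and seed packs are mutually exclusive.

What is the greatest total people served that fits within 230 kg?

2440

The ratio ordering already packs tightly: blanket bundles + rice sacks + mosquito nets + plastic sheeting + tool kits + jerry cans, 228 kg, 2440.
Next best is rice sacks + mosquito nets + plastic sheeting + tool kits + jerry cans at 2172 (197 kg) — short by 268.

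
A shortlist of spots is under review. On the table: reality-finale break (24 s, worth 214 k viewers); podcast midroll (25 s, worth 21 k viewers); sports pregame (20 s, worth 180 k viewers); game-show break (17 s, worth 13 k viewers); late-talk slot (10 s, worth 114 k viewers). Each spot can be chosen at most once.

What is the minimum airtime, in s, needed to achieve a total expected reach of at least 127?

20

Need the lightest bundle worth ≥ 127.
sports pregame: 180 expected reach at 20 s.
No combination under 20 s hits 127.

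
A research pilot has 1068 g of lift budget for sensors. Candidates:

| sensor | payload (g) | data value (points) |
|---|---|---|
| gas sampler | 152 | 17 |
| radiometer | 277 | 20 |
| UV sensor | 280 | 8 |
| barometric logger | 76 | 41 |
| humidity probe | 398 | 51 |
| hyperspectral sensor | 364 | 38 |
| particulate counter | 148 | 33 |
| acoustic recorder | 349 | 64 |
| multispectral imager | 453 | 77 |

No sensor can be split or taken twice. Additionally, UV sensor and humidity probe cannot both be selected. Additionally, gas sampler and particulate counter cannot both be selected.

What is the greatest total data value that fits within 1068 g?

The ratio ordering already packs tightly: barometric logger + particulate counter + acoustic recorder + multispectral imager, 1026 g, 215.

215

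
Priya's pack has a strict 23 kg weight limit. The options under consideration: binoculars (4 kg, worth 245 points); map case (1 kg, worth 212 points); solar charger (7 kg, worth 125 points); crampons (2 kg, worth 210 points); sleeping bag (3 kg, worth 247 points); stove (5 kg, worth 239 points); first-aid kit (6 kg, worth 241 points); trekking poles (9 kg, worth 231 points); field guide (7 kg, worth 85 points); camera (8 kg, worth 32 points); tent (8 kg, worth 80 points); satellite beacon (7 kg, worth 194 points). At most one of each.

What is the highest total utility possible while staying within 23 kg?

1394

Density check — map case 212.00, crampons 105.00, sleeping bag 82.33 are the best per kg.
Taking binoculars + map case + crampons + sleeping bag + stove + first-aid kit: 21 kg used, 1394 in utility.
That's the maximum — no swap from here does better than 1394.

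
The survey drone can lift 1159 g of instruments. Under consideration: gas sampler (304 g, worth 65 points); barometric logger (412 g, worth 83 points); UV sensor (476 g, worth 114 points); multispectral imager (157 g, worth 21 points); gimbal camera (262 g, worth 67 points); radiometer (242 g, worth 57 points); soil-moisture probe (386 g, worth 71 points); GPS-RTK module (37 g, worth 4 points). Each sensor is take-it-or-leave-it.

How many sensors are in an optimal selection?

3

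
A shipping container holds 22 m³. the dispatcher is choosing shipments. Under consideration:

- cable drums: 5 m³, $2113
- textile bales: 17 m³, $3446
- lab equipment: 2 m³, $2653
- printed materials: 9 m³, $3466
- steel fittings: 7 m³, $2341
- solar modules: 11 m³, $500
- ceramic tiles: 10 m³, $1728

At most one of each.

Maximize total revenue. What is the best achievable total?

8460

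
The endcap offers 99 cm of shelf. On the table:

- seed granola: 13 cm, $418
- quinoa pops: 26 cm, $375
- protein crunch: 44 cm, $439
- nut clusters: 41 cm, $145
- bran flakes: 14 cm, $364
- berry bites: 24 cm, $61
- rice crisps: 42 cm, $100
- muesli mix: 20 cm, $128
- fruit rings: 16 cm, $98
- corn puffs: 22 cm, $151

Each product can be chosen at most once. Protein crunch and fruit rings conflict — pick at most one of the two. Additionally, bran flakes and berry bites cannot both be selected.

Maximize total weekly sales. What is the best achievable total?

By weekly sales per cm: seed granola 32.15, bran flakes 26.00, quinoa pops 14.42, protein crunch 9.98 lead.
Seed granola + quinoa pops + protein crunch + bran flakes uses 97 of the 99 cm and totals 1596.

1596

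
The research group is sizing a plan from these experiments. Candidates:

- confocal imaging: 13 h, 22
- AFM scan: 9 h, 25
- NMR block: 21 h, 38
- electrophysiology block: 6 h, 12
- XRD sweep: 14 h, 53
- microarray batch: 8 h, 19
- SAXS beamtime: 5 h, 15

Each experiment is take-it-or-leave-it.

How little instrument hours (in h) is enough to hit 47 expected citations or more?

14

Minimise h subject to total expected citations ≥ 47.
XRD sweep reaches 53 using 14 h.
Below 14 h the best achievable stays under 47.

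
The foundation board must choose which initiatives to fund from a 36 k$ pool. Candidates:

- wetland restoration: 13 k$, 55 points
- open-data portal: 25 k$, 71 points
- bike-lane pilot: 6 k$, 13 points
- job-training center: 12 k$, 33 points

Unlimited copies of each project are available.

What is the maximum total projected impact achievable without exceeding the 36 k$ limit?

Best packing: 2×wetland restoration + bike-lane pilot — 32 k$, 123 total.

123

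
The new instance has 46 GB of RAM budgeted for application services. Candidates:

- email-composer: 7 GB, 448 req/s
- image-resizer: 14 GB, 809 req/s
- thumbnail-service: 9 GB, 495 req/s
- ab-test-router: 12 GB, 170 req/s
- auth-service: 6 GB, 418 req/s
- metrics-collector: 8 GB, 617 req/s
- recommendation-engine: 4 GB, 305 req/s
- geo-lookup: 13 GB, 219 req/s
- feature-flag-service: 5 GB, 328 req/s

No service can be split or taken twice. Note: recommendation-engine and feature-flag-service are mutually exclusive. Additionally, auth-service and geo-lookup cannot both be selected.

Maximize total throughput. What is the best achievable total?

2787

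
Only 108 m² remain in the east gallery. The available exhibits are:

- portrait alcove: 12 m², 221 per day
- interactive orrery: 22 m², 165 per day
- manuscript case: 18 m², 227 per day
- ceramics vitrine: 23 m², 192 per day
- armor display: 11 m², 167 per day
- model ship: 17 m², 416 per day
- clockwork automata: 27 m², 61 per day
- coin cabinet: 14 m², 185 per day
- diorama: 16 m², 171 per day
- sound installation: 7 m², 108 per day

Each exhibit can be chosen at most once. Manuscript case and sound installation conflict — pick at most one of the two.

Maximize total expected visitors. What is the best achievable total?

1460

Density check — model ship 24.47, portrait alcove 18.42, sound installation 15.43, armor display 15.18 are the best per m².
Taking portrait alcove + ceramics vitrine + armor display + model ship + coin cabinet + diorama + sound installation: 100 m² used, 1460 in expected visitors.
Next best is portrait alcove + interactive orrery + ceramics vitrine + armor display + model ship + coin cabinet + sound installation at 1454 (106 m²) — short by 6.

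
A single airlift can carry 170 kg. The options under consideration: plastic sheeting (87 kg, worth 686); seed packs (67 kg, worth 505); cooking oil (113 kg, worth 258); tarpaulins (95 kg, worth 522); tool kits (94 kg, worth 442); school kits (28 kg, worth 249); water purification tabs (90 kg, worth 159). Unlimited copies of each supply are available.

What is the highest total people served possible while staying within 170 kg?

1494

The ratio ordering already packs tightly: 6×school kits, 168 kg, 1494.
The spare 2 kg is too small for any remaining supply, and no exchange beats 1494.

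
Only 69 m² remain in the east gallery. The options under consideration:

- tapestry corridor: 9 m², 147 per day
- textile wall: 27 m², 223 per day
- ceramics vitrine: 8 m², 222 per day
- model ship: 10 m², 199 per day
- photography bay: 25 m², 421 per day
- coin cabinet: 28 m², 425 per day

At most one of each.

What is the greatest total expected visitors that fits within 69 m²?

1068

The ratio heuristic lands on tapestry corridor + ceramics vitrine + model ship + photography bay (989) but leaves 17 m² idle.
Replace tapestry corridor and model ship with coin cabinet: the trade gains 79 net, giving 1068 at 61 m².
Nothing else within 69 m² beats 1068.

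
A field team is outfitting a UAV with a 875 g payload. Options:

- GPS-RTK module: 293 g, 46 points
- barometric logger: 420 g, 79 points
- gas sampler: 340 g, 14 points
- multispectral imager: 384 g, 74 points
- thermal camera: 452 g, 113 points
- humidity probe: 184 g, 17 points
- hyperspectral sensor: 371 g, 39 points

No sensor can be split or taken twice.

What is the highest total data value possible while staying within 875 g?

192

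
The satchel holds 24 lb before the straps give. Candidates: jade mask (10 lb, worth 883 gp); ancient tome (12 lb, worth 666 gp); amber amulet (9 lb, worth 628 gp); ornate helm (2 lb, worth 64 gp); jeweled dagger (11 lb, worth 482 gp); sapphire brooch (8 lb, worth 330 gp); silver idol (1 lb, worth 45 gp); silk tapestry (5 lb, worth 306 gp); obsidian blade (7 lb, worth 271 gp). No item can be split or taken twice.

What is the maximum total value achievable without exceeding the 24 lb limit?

1817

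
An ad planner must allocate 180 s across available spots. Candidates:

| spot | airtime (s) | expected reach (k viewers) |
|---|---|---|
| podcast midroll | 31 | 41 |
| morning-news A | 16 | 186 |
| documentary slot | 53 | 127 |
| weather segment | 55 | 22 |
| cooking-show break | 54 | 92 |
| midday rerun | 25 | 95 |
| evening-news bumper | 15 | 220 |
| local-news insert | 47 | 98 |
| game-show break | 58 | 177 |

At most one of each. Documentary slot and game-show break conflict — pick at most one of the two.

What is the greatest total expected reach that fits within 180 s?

Morning-news A + midday rerun + evening-news bumper + local-news insert + game-show break uses 161 of the 180 s and totals 776.

776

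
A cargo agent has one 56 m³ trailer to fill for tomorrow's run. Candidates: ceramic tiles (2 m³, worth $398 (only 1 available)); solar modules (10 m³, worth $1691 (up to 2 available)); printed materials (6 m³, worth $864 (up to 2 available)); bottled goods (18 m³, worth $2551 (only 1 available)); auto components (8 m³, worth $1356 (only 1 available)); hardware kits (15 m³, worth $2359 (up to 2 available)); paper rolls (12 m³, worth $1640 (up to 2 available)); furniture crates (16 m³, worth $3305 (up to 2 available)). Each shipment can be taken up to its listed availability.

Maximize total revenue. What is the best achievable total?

By revenue per m³: furniture crates 206.56, ceramic tiles 199.00, auto components 169.50 lead.
A density-first pass picks ceramic tiles + solar modules + auto components + 2×furniture crates — 10055 at 52 m³.
The 2 m³ tied up in ceramic tiles is better spent on printed materials — total rises to 10521 (56 m³).
Every other selection either busts 56 m³ or exceeds an availability limit or fails to beat 10521.

10521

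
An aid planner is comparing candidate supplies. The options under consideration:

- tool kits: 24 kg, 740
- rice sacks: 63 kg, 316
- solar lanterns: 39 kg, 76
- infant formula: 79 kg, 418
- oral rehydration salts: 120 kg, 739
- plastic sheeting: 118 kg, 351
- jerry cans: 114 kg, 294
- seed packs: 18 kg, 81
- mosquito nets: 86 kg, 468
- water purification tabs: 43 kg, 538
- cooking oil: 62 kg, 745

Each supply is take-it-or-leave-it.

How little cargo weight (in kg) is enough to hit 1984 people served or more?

129

Minimise kg subject to total people served ≥ 1984.
tool kits + water purification tabs + cooking oil: 2023 people served at 129 kg.
Any bundle with less than 129 kg falls short of 1984.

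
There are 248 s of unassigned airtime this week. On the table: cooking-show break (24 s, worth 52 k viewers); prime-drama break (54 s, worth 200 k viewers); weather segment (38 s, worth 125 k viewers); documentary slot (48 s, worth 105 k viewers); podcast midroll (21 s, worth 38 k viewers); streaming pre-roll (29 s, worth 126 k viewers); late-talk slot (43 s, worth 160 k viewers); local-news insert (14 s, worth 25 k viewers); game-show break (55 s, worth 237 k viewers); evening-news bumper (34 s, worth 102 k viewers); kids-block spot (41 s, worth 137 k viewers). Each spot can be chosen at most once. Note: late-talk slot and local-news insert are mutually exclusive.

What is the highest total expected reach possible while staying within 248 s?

Density check — streaming pre-roll 4.34, game-show break 4.31, late-talk slot 3.72 are the best per s.
The ratio ordering already packs tightly: cooking-show break + prime-drama break + streaming pre-roll + late-talk slot + game-show break + kids-block spot, 246 s, 912.

912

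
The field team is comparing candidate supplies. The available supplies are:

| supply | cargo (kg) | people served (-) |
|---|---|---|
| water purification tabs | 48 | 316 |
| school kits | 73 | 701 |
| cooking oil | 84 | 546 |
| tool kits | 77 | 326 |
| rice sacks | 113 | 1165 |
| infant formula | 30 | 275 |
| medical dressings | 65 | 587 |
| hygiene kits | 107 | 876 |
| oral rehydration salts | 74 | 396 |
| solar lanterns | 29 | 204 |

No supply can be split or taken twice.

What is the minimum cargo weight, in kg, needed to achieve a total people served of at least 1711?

Minimise kg subject to total people served ≥ 1711.
rice sacks + medical dressings: 1752 people served at 178 kg.
Below 178 kg the best achievable stays under 1711.

178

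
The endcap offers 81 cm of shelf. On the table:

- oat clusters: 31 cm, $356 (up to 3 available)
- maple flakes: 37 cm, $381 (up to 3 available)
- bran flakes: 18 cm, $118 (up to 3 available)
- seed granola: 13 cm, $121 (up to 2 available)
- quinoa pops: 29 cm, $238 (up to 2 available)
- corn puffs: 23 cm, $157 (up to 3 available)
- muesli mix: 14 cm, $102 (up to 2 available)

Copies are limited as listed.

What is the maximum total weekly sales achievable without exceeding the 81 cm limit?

858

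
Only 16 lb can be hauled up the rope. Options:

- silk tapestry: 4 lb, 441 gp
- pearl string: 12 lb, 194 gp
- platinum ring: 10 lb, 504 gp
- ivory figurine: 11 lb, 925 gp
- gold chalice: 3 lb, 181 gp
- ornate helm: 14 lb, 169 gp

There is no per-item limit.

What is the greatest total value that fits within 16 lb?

1764

Ranking by ratio (value/lb): silk tapestry 110.25, ivory figurine 84.09, gold chalice 60.33, platinum ring 50.40.
The ratio ordering already packs tightly: 4×silk tapestry, 16 lb, 1764.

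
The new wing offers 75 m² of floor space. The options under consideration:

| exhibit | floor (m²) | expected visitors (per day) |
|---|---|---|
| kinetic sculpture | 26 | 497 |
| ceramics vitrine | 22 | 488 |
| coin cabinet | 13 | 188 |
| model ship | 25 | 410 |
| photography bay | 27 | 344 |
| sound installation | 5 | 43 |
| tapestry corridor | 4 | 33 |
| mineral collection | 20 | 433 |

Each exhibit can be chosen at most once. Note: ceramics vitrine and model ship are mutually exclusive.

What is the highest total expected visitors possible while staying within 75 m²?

1461

Kinetic sculpture + ceramics vitrine + sound installation + mineral collection uses 73 of the 75 m² and totals 1461.
Runner-up kinetic sculpture + ceramics vitrine + tapestry corridor + mineral collection tops out at 1451.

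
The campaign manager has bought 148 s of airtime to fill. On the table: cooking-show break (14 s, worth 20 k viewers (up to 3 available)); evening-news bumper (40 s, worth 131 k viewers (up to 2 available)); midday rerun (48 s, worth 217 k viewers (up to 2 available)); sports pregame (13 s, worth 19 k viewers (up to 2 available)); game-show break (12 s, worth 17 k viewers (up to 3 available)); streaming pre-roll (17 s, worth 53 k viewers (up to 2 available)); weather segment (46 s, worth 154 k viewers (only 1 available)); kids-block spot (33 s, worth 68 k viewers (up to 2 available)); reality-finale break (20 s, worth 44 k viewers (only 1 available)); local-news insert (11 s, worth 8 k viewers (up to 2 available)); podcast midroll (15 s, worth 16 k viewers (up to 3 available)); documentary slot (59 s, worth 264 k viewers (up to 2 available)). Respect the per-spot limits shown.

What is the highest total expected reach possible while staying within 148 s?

612

The ratio heuristic lands on 2×midday rerun + weather segment (588) but leaves 6 s idle.
Replace midday rerun and weather segment with evening-news bumper + documentary slot: the trade gains 24 net, giving 612 at 147 s.
That's the maximum — no swap from here does better than 612.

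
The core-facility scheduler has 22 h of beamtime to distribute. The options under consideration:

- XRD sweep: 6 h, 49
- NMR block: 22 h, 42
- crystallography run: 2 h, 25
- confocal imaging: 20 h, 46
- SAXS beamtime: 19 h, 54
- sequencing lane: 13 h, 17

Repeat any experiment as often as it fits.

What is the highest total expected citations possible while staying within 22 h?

275

Ranking by ratio (expected citations/h): crystallography run 12.50, XRD sweep 8.17, SAXS beamtime 2.84, confocal imaging 2.30.
The ratio ordering already packs tightly: 11×crystallography run, 22 h, 275.
Every other selection either busts 22 h or fails to beat 275.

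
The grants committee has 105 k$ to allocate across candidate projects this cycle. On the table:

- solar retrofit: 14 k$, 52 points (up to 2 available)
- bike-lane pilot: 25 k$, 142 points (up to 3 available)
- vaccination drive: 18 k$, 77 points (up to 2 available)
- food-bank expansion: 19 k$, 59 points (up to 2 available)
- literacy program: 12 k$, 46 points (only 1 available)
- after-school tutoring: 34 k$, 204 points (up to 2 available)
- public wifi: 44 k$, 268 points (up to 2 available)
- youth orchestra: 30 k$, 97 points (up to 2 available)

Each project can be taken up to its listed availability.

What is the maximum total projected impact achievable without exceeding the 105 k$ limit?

614

A density-first pass picks literacy program + 2×public wifi — 582 at 100 k$.
The 56 k$ tied up in literacy program and public wifi is better spent on bike-lane pilot + after-school tutoring — total rises to 614 (103 k$).
That's the maximum — no swap from here does better than 614.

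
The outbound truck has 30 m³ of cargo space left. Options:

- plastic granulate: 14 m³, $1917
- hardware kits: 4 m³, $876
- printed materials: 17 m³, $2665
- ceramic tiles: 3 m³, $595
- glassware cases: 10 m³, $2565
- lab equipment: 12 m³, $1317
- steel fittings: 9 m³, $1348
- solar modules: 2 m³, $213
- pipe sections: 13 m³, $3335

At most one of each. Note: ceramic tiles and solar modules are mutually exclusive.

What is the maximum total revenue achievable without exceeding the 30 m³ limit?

7371

Hardware kits + ceramic tiles + glassware cases + pipe sections uses 30 of the 30 m³ and totals 7371.
That's the maximum — no feasible swap from here does better than 7371.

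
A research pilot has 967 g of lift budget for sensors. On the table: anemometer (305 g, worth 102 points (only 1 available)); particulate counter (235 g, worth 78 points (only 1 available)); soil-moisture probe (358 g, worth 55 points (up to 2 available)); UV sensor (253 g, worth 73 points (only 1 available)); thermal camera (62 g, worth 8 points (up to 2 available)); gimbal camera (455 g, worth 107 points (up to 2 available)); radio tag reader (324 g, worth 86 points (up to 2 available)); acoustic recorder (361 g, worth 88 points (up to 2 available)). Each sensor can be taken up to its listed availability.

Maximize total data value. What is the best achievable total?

276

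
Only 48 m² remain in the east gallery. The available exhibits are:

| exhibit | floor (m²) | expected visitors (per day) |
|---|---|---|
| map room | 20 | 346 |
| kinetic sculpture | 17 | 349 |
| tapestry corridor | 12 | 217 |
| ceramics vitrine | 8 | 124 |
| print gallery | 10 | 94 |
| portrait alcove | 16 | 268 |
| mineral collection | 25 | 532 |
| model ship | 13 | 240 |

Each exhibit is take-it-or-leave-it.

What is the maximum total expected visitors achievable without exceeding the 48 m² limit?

896

Greedy by ratio would take kinetic sculpture + mineral collection: 42 m² used, total 881.
The 17 m² tied up in kinetic sculpture is better spent on ceramics vitrine + model ship — total rises to 896 (46 m²).
Every other selection either busts 48 m² or fails to beat 896.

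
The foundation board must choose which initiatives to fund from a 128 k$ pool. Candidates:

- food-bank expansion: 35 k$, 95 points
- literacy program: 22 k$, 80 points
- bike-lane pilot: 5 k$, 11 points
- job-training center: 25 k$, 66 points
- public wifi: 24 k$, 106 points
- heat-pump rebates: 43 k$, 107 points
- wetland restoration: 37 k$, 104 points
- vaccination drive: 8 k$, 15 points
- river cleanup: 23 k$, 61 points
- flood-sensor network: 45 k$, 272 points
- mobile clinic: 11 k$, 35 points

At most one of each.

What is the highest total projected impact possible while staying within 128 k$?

Density check — flood-sensor network 6.04, public wifi 4.42, literacy program 3.64 are the best per k$.
Filling by ratio: literacy program + public wifi + river cleanup + flood-sensor network + mobile clinic for 554, with 3 k$ left unused.
The 34 k$ tied up in river cleanup and mobile clinic is better spent on wetland restoration — total rises to 562 (128 k$).

562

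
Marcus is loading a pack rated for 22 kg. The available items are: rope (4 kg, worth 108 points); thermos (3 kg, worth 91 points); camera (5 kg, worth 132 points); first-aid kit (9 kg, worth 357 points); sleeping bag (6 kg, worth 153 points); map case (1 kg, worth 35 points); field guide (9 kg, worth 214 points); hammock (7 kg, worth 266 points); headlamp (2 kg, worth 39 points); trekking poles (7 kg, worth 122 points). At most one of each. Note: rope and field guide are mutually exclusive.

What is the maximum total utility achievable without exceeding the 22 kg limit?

790

Greedy by ratio would take thermos + first-aid kit + map case + hammock + headlamp: 22 kg used, total 788.
Dropping thermos and headlamp frees 5 kg; slotting in camera (5 kg) lifts the total to 790 at 22 kg.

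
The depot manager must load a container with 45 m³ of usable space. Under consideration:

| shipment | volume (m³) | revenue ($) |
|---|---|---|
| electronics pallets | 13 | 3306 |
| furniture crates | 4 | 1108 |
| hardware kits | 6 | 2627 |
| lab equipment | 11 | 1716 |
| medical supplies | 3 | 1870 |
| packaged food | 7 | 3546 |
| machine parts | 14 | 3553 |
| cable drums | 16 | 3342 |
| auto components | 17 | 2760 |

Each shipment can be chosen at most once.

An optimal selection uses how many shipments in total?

5

The maximum revenue within 45 m³ is 14902.
electronics pallets + hardware kits + medical supplies + packaged food + machine parts hits 14902 at 43 m³.
Any selection reaching 14902 contains exactly 5 shipments.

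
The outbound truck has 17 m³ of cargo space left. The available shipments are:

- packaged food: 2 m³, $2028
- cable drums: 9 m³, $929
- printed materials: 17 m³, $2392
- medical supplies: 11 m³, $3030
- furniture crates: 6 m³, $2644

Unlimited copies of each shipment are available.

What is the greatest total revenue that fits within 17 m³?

Taking 8×packaged food: 16 m³ used, 16224 in revenue.
No other feasible combination exceeds 16224.

16224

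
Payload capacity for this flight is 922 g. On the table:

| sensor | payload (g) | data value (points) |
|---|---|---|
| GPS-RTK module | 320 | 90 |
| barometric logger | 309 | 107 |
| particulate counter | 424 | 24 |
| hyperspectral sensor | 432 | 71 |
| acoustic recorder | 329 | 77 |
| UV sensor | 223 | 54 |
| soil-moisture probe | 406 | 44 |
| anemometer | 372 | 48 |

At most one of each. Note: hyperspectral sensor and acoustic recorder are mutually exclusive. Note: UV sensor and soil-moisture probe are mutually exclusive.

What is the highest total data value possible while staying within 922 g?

Taking GPS-RTK module + barometric logger + UV sensor: 852 g used, 251 in data value.
Nothing else feasible within 922 g beats 251.

251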